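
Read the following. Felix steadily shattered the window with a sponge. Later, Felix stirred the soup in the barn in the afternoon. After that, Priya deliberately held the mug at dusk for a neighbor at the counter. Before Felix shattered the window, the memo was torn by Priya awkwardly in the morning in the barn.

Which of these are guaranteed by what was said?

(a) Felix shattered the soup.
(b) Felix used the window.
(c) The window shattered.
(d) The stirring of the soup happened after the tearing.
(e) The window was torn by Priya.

(c), (d)

(a) Not entailed — Felix shattered the window, not the soup; the soup belongs to the stirring event.
(b) Not entailed — the window is the patient, not an instrument — Felix used a sponge.
(c) Entailed — 'Felix shattered the window' is causative; it entails the inchoative 'the window shattered'.
(d) Entailed — the narrative places the tearing before the stirring.
(e) Not entailed — Priya tore the memo, not the window; the window belongs to the shattering event.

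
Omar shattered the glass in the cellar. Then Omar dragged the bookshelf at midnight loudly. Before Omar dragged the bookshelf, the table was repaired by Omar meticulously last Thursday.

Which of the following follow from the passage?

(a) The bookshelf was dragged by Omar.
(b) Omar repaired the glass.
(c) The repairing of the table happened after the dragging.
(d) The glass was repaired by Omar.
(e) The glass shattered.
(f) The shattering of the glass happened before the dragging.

(a) Entailed — every conjunct here is already in the original dragging event.
(b) Not entailed — Omar repaired the table, not the glass; the glass belongs to the shattering event.
(c) Not entailed — the narrative places the repairing before the dragging, not after.
(d) Not entailed — Omar repaired the table, not the glass; the glass belongs to the shattering event.
(e) Entailed — 'Omar shattered the glass' is causative; it entails the inchoative 'the glass shattered'.
(f) Entailed — the narrative places the shattering before the dragging.

(a), (e), (f)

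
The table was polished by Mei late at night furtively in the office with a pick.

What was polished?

'the table' marks the patient of the polishing event.

the table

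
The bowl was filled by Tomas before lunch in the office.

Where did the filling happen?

'in the office' marks the location of the filling event.

in the office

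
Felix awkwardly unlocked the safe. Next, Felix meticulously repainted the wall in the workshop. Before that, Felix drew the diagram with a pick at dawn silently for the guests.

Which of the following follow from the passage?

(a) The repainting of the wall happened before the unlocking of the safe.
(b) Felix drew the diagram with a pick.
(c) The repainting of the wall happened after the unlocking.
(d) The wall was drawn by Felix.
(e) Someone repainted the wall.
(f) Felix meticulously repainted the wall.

(b), (c), (e), (f)

(a) Not entailed — the narrative places the unlocking before the repainting, not after.
(b) Entailed — every conjunct here is already in the original drawing event.
(c) Entailed — the narrative places the unlocking before the repainting.
(d) Not entailed — Felix drew the diagram, not the wall; the wall belongs to the repainting event.
(e) Entailed — this follows by dropping conjuncts from the repainting event's description.
(f) Entailed — dropping 'in the workshop' leaves a sub-description the original still satisfies.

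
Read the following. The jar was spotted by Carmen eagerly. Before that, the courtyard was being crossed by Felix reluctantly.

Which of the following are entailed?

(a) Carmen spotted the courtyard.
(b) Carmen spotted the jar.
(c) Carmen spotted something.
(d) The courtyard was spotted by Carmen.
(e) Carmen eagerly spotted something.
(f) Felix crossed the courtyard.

(b), (c), (e)

(a) Not entailed — Carmen spotted the jar, not the courtyard; the courtyard belongs to the crossing event.
(b) Entailed — every conjunct here is already in the original spotting event.
(c) Entailed — dropping 'eagerly' and generalizing the patient leaves a sub-description the original still satisfies.
(d) Not entailed — Carmen spotted the jar, not the courtyard; the courtyard belongs to the crossing event.
(e) Entailed — this follows by dropping conjuncts from the spotting event's description.
(f) Not entailed — 'was crossing' is progressive on an accomplishment; it does not entail the completed 'crossed'.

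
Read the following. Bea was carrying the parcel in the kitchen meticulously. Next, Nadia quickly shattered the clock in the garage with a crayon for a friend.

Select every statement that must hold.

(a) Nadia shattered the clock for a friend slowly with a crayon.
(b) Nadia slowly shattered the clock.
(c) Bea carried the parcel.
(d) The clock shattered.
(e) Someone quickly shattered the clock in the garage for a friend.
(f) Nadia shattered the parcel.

(a) Not entailed — 'slowly' adds a manner not in (and inconsistent with) the original.
(b) Not entailed — 'slowly' adds a manner not in (and inconsistent with) the original.
(c) Entailed — 'carry' is an activity; 'was carrying' entails that some carrying happened, so 'carried' holds.
(d) Entailed — 'Nadia shattered the clock' is causative; it entails the inchoative 'the clock shattered'.
(e) Entailed — dropping 'with a crayon' and generalizing the agent leaves a sub-description the original still satisfies.
(f) Not entailed — Nadia shattered the clock, not the parcel; the parcel belongs to the carrying event.

(c), (d), (e)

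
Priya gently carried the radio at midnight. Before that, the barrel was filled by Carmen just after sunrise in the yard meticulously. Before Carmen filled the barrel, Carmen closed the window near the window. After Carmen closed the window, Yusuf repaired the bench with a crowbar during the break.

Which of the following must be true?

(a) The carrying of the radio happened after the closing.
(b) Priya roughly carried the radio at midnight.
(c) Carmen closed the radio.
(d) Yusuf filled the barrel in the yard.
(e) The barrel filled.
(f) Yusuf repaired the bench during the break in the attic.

(a), (e)

(a) Entailed — the narrative places the closing before the carrying.
(b) Not entailed — 'roughly' adds a manner not in (and inconsistent with) the original.
(c) Not entailed — Carmen closed the window, not the radio; the radio belongs to the carrying event.
(d) Not entailed — the passage has Carmen filling the barrel, not Yusuf.
(e) Entailed — 'Carmen filled the barrel' is causative; it entails the inchoative 'the barrel filled'.
(f) Not entailed — 'in the attic' adds information not in the original event.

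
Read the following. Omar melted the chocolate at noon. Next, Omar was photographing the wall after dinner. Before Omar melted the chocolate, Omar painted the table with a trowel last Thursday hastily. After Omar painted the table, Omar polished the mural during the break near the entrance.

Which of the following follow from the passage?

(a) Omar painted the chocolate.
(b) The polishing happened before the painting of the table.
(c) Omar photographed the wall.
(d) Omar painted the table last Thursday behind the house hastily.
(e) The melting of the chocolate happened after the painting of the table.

(e)

(a) Not entailed — Omar painted the table, not the chocolate; the chocolate belongs to the melting event.
(b) Not entailed — the narrative places the painting before the polishing, not after.
(c) Not entailed — 'was photographing' is progressive on an accomplishment; it does not entail the completed 'photographed'.
(d) Not entailed — 'behind the house' adds information not in the original event.
(e) Entailed — the narrative places the painting before the melting.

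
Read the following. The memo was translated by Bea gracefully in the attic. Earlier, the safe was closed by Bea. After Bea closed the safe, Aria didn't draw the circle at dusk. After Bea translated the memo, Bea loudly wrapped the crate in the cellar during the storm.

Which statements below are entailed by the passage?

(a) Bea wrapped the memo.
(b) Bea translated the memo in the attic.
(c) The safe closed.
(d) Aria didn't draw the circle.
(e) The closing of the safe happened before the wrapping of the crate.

(b), (c), (e)

(a) Not entailed — Bea wrapped the crate, not the memo; the memo belongs to the translating event.
(b) Entailed — the original entails any weakening of itself; this just drops 'gracefully'.
(c) Entailed — 'Bea closed the safe' is causative; it entails the inchoative 'the safe closed'.
(d) Not entailed — dropping 'at dusk' under negation is not valid — the original leaves open that Aria drew the circle some other way.
(e) Entailed — the narrative places the closing before the wrapping.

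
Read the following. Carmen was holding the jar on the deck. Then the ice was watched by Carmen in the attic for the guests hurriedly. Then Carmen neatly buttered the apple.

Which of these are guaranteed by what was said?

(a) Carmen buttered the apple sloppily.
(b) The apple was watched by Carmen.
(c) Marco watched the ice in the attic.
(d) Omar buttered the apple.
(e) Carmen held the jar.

(e)

(a) Not entailed — 'sloppily' adds a manner not in (and inconsistent with) the original.
(b) Not entailed — Carmen watched the ice, not the apple; the apple belongs to the buttering event.
(c) Not entailed — the passage has Carmen watching the ice, not Marco.
(d) Not entailed — the passage has Carmen buttering the apple, not Omar.
(e) Entailed — 'hold' is an activity; 'was holding' entails that some holding happened, so 'held' holds.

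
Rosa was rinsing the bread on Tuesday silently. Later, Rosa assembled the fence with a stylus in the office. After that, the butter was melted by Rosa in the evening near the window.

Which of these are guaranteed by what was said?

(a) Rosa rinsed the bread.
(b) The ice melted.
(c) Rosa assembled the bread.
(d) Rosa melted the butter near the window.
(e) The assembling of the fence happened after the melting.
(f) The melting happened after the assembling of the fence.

(a) Entailed — 'rinse' is an activity; 'was rinsing' entails that some rinsing happened, so 'rinsed' holds.
(b) Not entailed — the butter is what melted, not the ice.
(c) Not entailed — Rosa assembled the fence, not the bread; the bread belongs to the rinsing event.
(d) Entailed — every conjunct here is already in the original melting event.
(e) Not entailed — the narrative places the assembling before the melting, not after.
(f) Entailed — the narrative places the assembling before the melting.

(a), (d), (f)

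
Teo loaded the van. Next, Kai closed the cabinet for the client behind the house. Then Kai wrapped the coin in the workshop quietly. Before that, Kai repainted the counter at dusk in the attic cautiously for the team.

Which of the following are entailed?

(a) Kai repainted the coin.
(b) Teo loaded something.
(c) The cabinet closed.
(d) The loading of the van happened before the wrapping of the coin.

(a) Not entailed — Kai repainted the counter, not the coin; the coin belongs to the wrapping event.
(b) Entailed — this follows by dropping conjuncts from the loading event's description.
(c) Entailed — 'Kai closed the cabinet' is causative; it entails the inchoative 'the cabinet closed'.
(d) Entailed — the narrative places the loading before the wrapping.

(b), (c), (d)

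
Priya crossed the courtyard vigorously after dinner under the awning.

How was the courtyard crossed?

'vigorously' marks the manner of the crossing event.

vigorously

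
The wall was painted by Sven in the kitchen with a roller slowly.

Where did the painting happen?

'in the kitchen' marks the location of the painting event.

in the kitchen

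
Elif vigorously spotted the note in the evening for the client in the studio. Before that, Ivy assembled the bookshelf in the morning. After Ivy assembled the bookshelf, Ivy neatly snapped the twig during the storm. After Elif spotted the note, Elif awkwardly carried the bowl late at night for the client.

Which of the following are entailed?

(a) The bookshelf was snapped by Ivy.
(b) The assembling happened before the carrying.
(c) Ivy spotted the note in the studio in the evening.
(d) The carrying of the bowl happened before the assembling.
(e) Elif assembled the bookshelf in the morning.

(a) Not entailed — Ivy snapped the twig, not the bookshelf; the bookshelf belongs to the assembling event.
(b) Entailed — the narrative places the assembling before the carrying.
(c) Not entailed — the passage has Elif spotting the note, not Ivy.
(d) Not entailed — the narrative places the assembling before the carrying, not after.
(e) Not entailed — the passage has Ivy assembling the bookshelf, not Elif.

(b)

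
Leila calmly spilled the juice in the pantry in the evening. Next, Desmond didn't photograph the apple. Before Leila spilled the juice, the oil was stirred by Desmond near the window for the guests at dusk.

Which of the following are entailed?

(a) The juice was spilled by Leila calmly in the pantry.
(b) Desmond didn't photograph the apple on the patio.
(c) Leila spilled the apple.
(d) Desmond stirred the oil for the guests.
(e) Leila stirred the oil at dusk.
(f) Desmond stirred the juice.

(a), (b), (d)

(a) Entailed — every conjunct here is already in the original spilling event.
(b) Entailed — under negation, adding a further restriction is entailed: if no such photographing event occurred, none occurred on the patio either.
(c) Not entailed — Leila spilled the juice, not the apple; the apple belongs to the photographing event.
(d) Entailed — this follows by dropping conjuncts from the stirring event's description.
(e) Not entailed — the passage has Desmond stirring the oil, not Leila.
(f) Not entailed — Desmond stirred the oil, not the juice; the juice belongs to the spilling event.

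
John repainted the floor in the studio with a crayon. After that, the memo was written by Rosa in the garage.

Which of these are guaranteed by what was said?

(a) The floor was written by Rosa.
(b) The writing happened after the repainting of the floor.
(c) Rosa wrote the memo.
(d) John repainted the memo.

(b), (c)

(a) Not entailed — Rosa wrote the memo, not the floor; the floor belongs to the repainting event.
(b) Entailed — the narrative places the repainting before the writing.
(c) Entailed — dropping 'in the garage' leaves a sub-description the original still satisfies.
(d) Not entailed — John repainted the floor, not the memo; the memo belongs to the writing event.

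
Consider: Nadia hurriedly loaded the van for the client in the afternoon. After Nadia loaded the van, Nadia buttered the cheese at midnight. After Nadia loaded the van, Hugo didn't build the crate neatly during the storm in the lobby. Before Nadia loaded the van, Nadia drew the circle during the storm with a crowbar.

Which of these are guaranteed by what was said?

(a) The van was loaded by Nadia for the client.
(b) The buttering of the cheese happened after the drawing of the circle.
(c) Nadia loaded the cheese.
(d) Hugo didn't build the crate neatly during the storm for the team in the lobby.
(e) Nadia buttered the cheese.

(a), (b), (d), (e)

(a) Entailed — dropping 'hurriedly', 'in the afternoon' leaves a sub-description the original still satisfies.
(b) Entailed — the narrative places the drawing before the buttering.
(c) Not entailed — Nadia loaded the van, not the cheese; the cheese belongs to the buttering event.
(d) Entailed — under negation, adding a further restriction is entailed: if no such building event occurred, none occurred for the team either.
(e) Entailed — the original entails any weakening of itself; this just drops 'at midnight'.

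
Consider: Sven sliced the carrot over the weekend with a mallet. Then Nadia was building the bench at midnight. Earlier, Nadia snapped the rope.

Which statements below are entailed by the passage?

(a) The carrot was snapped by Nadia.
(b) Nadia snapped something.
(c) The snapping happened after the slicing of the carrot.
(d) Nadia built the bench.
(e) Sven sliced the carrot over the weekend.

(b), (e)

(a) Not entailed — Nadia snapped the rope, not the carrot; the carrot belongs to the slicing event.
(b) Entailed — this follows by dropping conjuncts from the snapping event's description.
(c) Not entailed — the narrative doesn't order the slicing relative to the snapping.
(d) Not entailed — 'was building' is progressive on an accomplishment; it does not entail the completed 'built'.
(e) Entailed — dropping 'with a mallet' leaves a sub-description the original still satisfies.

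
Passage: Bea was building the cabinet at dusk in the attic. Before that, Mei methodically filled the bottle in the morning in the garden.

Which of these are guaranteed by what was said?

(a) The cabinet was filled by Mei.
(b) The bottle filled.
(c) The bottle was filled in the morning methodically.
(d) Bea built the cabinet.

(b), (c)

(a) Not entailed — Mei filled the bottle, not the cabinet; the cabinet belongs to the building event.
(b) Entailed — 'Mei filled the bottle' is causative; it entails the inchoative 'the bottle filled'.
(c) Entailed — every conjunct here is already in the original filling event.
(d) Not entailed — 'was building' is progressive on an accomplishment; it does not entail the completed 'built'.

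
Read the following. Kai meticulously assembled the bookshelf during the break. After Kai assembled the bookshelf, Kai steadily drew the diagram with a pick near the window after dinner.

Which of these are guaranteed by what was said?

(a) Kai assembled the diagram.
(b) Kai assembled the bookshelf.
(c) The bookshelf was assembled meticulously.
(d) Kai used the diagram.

(a) Not entailed — Kai assembled the bookshelf, not the diagram; the diagram belongs to the drawing event.
(b) Entailed — the original entails any weakening of itself; this just drops 'meticulously', 'during the break'.
(c) Entailed — every conjunct here is already in the original assembling event.
(d) Not entailed — the diagram is the patient, not an instrument — Kai used a pick.

(b), (c)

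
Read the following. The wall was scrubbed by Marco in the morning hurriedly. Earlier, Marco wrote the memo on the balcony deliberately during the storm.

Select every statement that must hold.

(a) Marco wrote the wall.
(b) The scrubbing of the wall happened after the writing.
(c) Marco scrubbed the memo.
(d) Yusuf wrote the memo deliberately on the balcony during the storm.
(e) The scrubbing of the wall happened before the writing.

(b)

(a) Not entailed — Marco wrote the memo, not the wall; the wall belongs to the scrubbing event.
(b) Entailed — the narrative places the writing before the scrubbing.
(c) Not entailed — Marco scrubbed the wall, not the memo; the memo belongs to the writing event.
(d) Not entailed — the passage has Marco writing the memo, not Yusuf.
(e) Not entailed — the narrative places the writing before the scrubbing, not after.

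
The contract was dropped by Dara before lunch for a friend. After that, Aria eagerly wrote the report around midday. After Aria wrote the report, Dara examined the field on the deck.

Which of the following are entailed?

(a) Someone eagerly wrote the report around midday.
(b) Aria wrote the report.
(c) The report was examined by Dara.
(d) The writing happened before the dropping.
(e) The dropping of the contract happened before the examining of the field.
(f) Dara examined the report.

(a), (b), (e)

(a) Entailed — this follows by dropping conjuncts from the writing event's description.
(b) Entailed — the original entails any weakening of itself; this just drops 'around midday', 'eagerly'.
(c) Not entailed — Dara examined the field, not the report; the report belongs to the writing event.
(d) Not entailed — the narrative places the dropping before the writing, not after.
(e) Entailed — the narrative places the dropping before the examining.
(f) Not entailed — Dara examined the field, not the report; the report belongs to the writing event.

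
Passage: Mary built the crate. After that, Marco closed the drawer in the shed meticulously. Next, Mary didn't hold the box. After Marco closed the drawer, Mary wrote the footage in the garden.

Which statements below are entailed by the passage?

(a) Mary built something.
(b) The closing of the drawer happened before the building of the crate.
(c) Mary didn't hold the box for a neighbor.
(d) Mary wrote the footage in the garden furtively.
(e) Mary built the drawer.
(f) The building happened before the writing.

(a) Entailed — every conjunct here is already in the original building event.
(b) Not entailed — the narrative places the building before the closing, not after.
(c) Entailed — under negation, adding a further restriction is entailed: if no such holding event occurred, none occurred for a neighbor either.
(d) Not entailed — 'furtively' adds information not in the original event.
(e) Not entailed — Mary built the crate, not the drawer; the drawer belongs to the closing event.
(f) Entailed — the narrative places the building before the writing.

(a), (c), (f)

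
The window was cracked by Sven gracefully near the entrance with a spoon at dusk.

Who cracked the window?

'Sven' marks the agent of the cracking event.

Sven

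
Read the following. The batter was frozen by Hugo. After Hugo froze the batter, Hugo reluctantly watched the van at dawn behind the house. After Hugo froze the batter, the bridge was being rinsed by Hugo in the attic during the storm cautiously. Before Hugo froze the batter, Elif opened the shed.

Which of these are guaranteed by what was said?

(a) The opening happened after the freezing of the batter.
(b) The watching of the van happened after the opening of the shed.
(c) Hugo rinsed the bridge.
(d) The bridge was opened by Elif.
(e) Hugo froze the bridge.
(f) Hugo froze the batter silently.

(a) Not entailed — the narrative places the opening before the freezing, not after.
(b) Entailed — the narrative places the opening before the watching.
(c) Entailed — 'rinse' is an activity; 'was rinsing' entails that some rinsing happened, so 'rinsed' holds.
(d) Not entailed — Elif opened the shed, not the bridge; the bridge belongs to the rinsing event.
(e) Not entailed — Hugo froze the batter, not the bridge; the bridge belongs to the rinsing event.
(f) Not entailed — 'silently' adds information not in the original event.

(b), (c)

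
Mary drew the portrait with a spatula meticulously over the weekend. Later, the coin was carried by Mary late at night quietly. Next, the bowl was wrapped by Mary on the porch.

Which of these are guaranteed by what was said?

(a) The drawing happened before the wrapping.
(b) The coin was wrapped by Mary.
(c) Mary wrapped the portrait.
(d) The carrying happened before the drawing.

(a) Entailed — the narrative places the drawing before the wrapping.
(b) Not entailed — Mary wrapped the bowl, not the coin; the coin belongs to the carrying event.
(c) Not entailed — Mary wrapped the bowl, not the portrait; the portrait belongs to the drawing event.
(d) Not entailed — the narrative places the drawing before the carrying, not after.

(a)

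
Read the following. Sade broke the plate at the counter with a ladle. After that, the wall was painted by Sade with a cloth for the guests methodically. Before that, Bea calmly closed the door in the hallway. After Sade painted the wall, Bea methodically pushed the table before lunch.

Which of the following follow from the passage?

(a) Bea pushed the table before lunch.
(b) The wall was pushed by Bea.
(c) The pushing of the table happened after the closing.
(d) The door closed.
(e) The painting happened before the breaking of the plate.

(a), (c), (d)

(a) Entailed — every conjunct here is already in the original pushing event.
(b) Not entailed — Bea pushed the table, not the wall; the wall belongs to the painting event.
(c) Entailed — the narrative places the closing before the pushing.
(d) Entailed — 'Bea closed the door' is causative; it entails the inchoative 'the door closed'.
(e) Not entailed — the narrative places the breaking before the painting, not after.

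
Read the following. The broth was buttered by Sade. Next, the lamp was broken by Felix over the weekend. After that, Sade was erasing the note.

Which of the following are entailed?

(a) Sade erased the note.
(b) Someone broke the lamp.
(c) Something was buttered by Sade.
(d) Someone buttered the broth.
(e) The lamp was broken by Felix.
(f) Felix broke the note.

(b), (c), (d), (e)

(a) Not entailed — 'was erasing' is progressive on an accomplishment; it does not entail the completed 'erased'.
(b) Entailed — every conjunct here is already in the original breaking event.
(c) Entailed — this follows by dropping conjuncts from the buttering event's description.
(d) Entailed — this follows by dropping conjuncts from the buttering event's description.
(e) Entailed — the original entails any weakening of itself; this just drops 'over the weekend'.
(f) Not entailed — Felix broke the lamp, not the note; the note belongs to the erasing event.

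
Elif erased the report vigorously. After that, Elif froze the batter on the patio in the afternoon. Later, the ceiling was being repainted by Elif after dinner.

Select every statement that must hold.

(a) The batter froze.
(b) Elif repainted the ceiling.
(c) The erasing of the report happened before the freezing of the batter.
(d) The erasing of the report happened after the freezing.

(a), (c)

(a) Entailed — 'Elif froze the batter' is causative; it entails the inchoative 'the batter froze'.
(b) Not entailed — 'was repainting' is progressive on an accomplishment; it does not entail the completed 'repainted'.
(c) Entailed — the narrative places the erasing before the freezing.
(d) Not entailed — the narrative places the erasing before the freezing, not after.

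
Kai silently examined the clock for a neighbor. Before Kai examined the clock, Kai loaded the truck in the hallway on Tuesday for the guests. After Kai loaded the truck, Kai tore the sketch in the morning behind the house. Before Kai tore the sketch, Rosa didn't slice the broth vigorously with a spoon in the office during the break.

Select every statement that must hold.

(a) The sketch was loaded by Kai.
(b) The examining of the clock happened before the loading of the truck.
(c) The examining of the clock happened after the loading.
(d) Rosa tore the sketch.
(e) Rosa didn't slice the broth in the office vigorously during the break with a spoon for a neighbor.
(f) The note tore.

(c), (e)

(a) Not entailed — Kai loaded the truck, not the sketch; the sketch belongs to the tearing event.
(b) Not entailed — the narrative places the loading before the examining, not after.
(c) Entailed — the narrative places the loading before the examining.
(d) Not entailed — the passage has Kai tearing the sketch, not Rosa.
(e) Entailed — under negation, adding a further restriction is entailed: if no such slicing event occurred, none occurred for a neighbor either.
(f) Not entailed — the sketch is what tore, not the note.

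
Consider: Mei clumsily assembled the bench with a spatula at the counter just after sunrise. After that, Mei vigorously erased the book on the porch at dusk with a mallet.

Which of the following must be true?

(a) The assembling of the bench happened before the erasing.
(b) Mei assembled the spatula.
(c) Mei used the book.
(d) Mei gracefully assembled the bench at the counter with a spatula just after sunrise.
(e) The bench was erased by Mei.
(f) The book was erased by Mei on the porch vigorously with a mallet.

(a) Entailed — the narrative places the assembling before the erasing.
(b) Not entailed — the spatula is the instrument, not what was assembled.
(c) Not entailed — the book is the patient, not an instrument — Mei used a mallet.
(d) Not entailed — 'gracefully' adds a manner not in (and inconsistent with) the original.
(e) Not entailed — Mei erased the book, not the bench; the bench belongs to the assembling event.
(f) Entailed — the original entails any weakening of itself; this just drops 'at dusk'.

(a), (f)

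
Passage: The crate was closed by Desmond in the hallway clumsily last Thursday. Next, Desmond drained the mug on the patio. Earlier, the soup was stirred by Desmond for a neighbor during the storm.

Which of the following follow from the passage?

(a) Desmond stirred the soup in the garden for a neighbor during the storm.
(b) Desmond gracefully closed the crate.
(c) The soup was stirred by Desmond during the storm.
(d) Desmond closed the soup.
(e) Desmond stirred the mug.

(a) Not entailed — 'in the garden' adds information not in the original event.
(b) Not entailed — 'gracefully' adds a manner not in (and inconsistent with) the original.
(c) Entailed — this follows by dropping conjuncts from the stirring event's description.
(d) Not entailed — Desmond closed the crate, not the soup; the soup belongs to the stirring event.
(e) Not entailed — Desmond stirred the soup, not the mug; the mug belongs to the draining event.

(c)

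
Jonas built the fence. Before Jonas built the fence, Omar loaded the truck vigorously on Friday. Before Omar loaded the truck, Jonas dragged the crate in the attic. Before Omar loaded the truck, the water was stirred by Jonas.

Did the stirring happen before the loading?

The narrative orders the stirring before the loading.

yes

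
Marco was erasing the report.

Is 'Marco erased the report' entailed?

'was erasing' is progressive; for an accomplishment like 'erase the report', it doesn't entail completion.

no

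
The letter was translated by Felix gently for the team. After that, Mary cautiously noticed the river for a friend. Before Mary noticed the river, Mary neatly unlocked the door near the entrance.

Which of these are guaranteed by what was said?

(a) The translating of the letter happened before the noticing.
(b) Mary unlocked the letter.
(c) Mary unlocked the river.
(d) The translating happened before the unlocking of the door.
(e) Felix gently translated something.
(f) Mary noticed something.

(a), (e), (f)

(a) Entailed — the narrative places the translating before the noticing.
(b) Not entailed — Mary unlocked the door, not the letter; the letter belongs to the translating event.
(c) Not entailed — Mary unlocked the door, not the river; the river belongs to the noticing event.
(d) Not entailed — the narrative doesn't order the translating relative to the unlocking.
(e) Entailed — this follows by dropping conjuncts from the translating event's description.
(f) Entailed — this follows by dropping conjuncts from the noticing event's description.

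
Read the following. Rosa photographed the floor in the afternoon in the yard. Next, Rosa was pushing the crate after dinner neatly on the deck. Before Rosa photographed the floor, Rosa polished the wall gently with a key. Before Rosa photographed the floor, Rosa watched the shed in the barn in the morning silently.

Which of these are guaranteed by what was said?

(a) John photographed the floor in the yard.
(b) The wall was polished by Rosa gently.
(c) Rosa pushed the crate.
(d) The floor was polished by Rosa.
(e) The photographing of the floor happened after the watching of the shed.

(a) Not entailed — the passage has Rosa photographing the floor, not John.
(b) Entailed — every conjunct here is already in the original polishing event.
(c) Entailed — 'push' is an activity; 'was pushing' entails that some pushing happened, so 'pushed' holds.
(d) Not entailed — Rosa polished the wall, not the floor; the floor belongs to the photographing event.
(e) Entailed — the narrative places the watching before the photographing.

(b), (c), (e)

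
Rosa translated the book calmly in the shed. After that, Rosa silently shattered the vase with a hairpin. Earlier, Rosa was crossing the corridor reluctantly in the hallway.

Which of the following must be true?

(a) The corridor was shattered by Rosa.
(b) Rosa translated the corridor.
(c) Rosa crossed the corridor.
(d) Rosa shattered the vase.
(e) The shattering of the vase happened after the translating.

(d), (e)

(a) Not entailed — Rosa shattered the vase, not the corridor; the corridor belongs to the crossing event.
(b) Not entailed — Rosa translated the book, not the corridor; the corridor belongs to the crossing event.
(c) Not entailed — 'was crossing' is progressive on an accomplishment; it does not entail the completed 'crossed'.
(d) Entailed — every conjunct here is already in the original shattering event.
(e) Entailed — the narrative places the translating before the shattering.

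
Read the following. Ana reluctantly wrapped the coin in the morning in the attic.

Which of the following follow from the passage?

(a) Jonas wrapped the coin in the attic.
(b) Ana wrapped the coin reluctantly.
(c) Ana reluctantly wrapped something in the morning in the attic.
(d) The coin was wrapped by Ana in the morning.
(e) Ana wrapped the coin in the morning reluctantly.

(b), (c), (d), (e)

(a) Not entailed — the passage has Ana wrapping the coin, not Jonas.
(b) Entailed — this follows by dropping conjuncts from the wrapping event's description.
(c) Entailed — generalizing the patient leaves a sub-description the original still satisfies.
(d) Entailed — this follows by dropping conjuncts from the wrapping event's description.
(e) Entailed — dropping 'in the attic' leaves a sub-description the original still satisfies.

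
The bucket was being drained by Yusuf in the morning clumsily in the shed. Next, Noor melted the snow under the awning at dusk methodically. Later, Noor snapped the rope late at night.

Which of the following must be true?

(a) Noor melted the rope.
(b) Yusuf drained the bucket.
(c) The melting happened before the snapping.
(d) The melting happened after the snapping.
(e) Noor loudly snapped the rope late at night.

(c)

(a) Not entailed — Noor melted the snow, not the rope; the rope belongs to the snapping event.
(b) Not entailed — 'was draining' is progressive on an accomplishment; it does not entail the completed 'drained'.
(c) Entailed — the narrative places the melting before the snapping.
(d) Not entailed — the narrative places the melting before the snapping, not after.
(e) Not entailed — 'loudly' adds information not in the original event.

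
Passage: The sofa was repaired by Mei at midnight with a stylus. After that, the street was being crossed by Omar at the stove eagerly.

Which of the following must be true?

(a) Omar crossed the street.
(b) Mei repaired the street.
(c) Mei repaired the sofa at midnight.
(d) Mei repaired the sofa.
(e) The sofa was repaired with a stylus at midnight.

(a) Not entailed — 'was crossing' is progressive on an accomplishment; it does not entail the completed 'crossed'.
(b) Not entailed — Mei repaired the sofa, not the street; the street belongs to the crossing event.
(c) Entailed — this follows by dropping conjuncts from the repairing event's description.
(d) Entailed — dropping 'with a stylus', 'at midnight' leaves a sub-description the original still satisfies.
(e) Entailed — the original entails any weakening of itself; this just generalizes the agent.

(c), (d), (e)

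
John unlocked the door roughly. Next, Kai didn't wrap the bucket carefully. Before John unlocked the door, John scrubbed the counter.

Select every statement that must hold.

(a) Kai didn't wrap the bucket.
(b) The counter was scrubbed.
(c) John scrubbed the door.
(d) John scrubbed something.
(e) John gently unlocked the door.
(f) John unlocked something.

(a) Not entailed — dropping 'carefully' under negation is not valid — the original leaves open that Kai wrapped the bucket some other way.
(b) Entailed — the original entails any weakening of itself; this just generalizes the agent.
(c) Not entailed — John scrubbed the counter, not the door; the door belongs to the unlocking event.
(d) Entailed — generalizing the patient leaves a sub-description the original still satisfies.
(e) Not entailed — 'gently' adds a manner not in (and inconsistent with) the original.
(f) Entailed — this follows by dropping conjuncts from the unlocking event's description.

(b), (d), (f)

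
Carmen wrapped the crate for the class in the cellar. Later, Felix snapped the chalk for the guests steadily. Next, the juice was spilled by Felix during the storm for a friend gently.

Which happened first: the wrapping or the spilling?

The connectives place the wrapping before the spilling.

the wrapping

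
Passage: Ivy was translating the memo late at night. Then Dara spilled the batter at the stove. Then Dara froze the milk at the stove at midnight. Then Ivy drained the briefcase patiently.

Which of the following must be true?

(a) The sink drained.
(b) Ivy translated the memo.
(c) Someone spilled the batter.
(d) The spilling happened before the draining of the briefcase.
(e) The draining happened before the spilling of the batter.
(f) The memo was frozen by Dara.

(c), (d)

(a) Not entailed — the briefcase is what drained, not the sink.
(b) Not entailed — 'was translating' is progressive on an accomplishment; it does not entail the completed 'translated'.
(c) Entailed — the original entails any weakening of itself; this just drops 'at the stove' and generalizes the agent.
(d) Entailed — the narrative places the spilling before the draining.
(e) Not entailed — the narrative places the spilling before the draining, not after.
(f) Not entailed — Dara froze the milk, not the memo; the memo belongs to the translating event.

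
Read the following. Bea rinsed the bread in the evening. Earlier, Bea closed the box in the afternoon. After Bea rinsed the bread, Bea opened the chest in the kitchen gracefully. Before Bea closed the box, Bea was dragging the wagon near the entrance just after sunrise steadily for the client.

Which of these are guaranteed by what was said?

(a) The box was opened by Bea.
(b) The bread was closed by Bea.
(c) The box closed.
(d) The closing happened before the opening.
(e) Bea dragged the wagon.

(c), (d), (e)

(a) Not entailed — Bea opened the chest, not the box; the box belongs to the closing event.
(b) Not entailed — Bea closed the box, not the bread; the bread belongs to the rinsing event.
(c) Entailed — 'Bea closed the box' is causative; it entails the inchoative 'the box closed'.
(d) Entailed — the narrative places the closing before the opening.
(e) Entailed — 'drag' is an activity; 'was dragging' entails that some dragging happened, so 'dragged' holds.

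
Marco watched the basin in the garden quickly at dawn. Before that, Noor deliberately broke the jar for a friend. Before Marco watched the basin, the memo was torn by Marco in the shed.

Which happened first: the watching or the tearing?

the tearing

The connectives place the tearing before the watching.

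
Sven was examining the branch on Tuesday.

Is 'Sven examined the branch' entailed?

yes

'examine' is atelic; if Sven was examining the branch, then Sven examined the branch (for some time).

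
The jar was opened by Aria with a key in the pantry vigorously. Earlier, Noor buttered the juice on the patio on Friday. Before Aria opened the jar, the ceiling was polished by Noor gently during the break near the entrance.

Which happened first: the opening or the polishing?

the polishing

The connectives place the polishing before the opening.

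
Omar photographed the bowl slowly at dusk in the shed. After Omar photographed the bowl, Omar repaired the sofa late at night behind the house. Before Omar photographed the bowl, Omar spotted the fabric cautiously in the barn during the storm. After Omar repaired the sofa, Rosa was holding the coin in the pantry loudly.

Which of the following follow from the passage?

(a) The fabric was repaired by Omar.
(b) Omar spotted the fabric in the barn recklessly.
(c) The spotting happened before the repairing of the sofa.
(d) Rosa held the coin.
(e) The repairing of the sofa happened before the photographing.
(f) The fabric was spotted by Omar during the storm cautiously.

(c), (d), (f)

(a) Not entailed — Omar repaired the sofa, not the fabric; the fabric belongs to the spotting event.
(b) Not entailed — 'recklessly' adds a manner not in (and inconsistent with) the original.
(c) Entailed — the narrative places the spotting before the repairing.
(d) Entailed — 'hold' is an activity; 'was holding' entails that some holding happened, so 'held' holds.
(e) Not entailed — the narrative places the photographing before the repairing, not after.
(f) Entailed — this follows by dropping conjuncts from the spotting event's description.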